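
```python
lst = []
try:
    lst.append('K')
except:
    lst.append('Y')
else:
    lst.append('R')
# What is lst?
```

Step-by-step execution trace:
1. try: `lst.append('K')` → lst = ['K']. No exception raised.
2. `except` is skipped.
3. `else` runs (try completed without exception): `lst.append('R')` → lst = ['K', 'R'].
Result: ['K', 'R']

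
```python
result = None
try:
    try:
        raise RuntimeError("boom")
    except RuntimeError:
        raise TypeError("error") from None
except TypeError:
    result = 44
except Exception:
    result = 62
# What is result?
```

Step-by-step execution trace:
1. Inner try raises RuntimeError; inner `except RuntimeError` catches it.
2. `raise TypeError(...) from None` raises TypeError (from None suppresses __context__, but the active exception is still TypeError).
3. Outer `except TypeError` matches → result = 44.
4. `except Exception` is not reached.
Result: 44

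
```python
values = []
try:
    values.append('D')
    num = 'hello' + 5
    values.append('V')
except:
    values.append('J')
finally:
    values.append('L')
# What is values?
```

Step-by-step execution trace:
1. try: `values.append('D')` → values = ['D'].
2. `num = 'hello' + 5` raises TypeError; `values.append('V')` is not reached.
3. bare `except` matches → `values.append('J')` → values = ['D', 'J'].
4. finally always runs: `values.append('L')` → values = ['D', 'J', 'L'].
Result: ['D', 'J', 'L']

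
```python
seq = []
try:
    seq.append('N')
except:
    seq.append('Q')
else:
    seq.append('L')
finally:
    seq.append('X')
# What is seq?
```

Step-by-step execution trace:
1. try: `seq.append('N')` → seq = ['N']. No exception raised.
2. `except` is skipped.
3. `else` runs: `seq.append('L')` → seq = ['N', 'L'].
4. `finally` always runs: `seq.append('X')` → seq = ['N', 'L', 'X'].
Result: ['N', 'L', 'X']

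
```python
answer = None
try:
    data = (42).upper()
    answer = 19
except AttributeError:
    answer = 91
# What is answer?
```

Step-by-step execution trace:
1. `data = (42).upper()` raises AttributeError.
2. `answer = 19` is not reached.
3. `except AttributeError` matches → answer = 91.
Result: 91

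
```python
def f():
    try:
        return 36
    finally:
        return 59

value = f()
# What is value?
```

Step-by-step execution trace:
1. `f()` enters try: `return 36` sets pending return value 36.
2. Before returning, `finally: return 59` runs and overrides the pending return.
3. f() returns 59 → value = 59.
Result: 59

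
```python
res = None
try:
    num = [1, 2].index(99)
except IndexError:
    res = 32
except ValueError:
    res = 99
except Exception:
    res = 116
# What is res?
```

Step-by-step execution trace:
1. `num = [1, 2].index(99)` raises ValueError.
2. `except IndexError` does not match ValueError; skipped.
3. `except ValueError` matches → res = 99.
4. Remaining except clauses are skipped.
Result: 99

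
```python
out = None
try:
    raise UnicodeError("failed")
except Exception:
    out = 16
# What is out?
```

Step-by-step execution trace:
1. `raise UnicodeError(...)` raises UnicodeError.
2. `except Exception` matches (UnicodeError is a subclass of Exception) → out = 16.
Result: 16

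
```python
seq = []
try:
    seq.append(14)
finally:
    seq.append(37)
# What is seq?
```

Step-by-step execution trace:
1. try: `seq.append(14)` → seq = [14].
2. The try body completes without raising.
3. finally always runs: `seq.append(37)` → seq = [14, 37].
Result: [14, 37]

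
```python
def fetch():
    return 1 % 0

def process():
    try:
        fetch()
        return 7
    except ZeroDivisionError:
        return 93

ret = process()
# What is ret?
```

Step-by-step execution trace:
1. `process()` calls `fetch()`.
2. `fetch()` evaluates `1 % 0`, which raises ZeroDivisionError; it propagates to the caller.
3. `return 7` is not reached.
4. `except ZeroDivisionError` in process matches → returns 93.
5. ret = 93.
Result: 93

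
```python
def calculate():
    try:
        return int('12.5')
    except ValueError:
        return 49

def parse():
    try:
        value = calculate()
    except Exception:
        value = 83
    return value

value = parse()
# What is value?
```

Step-by-step execution trace:
1. `parse()` calls `calculate()`.
2. In calculate: `int('12.5')` raises ValueError; `except ValueError` catches it → returns 49.
3. In parse: `value = calculate()` → value = 49. No exception reaches parse.
4. `except Exception` is skipped; parse returns 49.
5. value = 49.
Result: 49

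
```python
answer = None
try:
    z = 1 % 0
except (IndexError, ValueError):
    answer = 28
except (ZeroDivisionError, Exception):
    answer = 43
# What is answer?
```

Step-by-step execution trace:
1. `z = 1 % 0` raises ZeroDivisionError.
2. `except (IndexError, ValueError)` does not match ZeroDivisionError; skipped.
3. `except (ZeroDivisionError, Exception)` matches (ZeroDivisionError is in the tuple) → answer = 43.
Result: 43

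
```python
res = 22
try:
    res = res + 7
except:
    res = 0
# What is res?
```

Step-by-step execution trace:
1. res starts at 22.
2. try: `res = res + 7` → res = 29. No exception raised.
3. `except` is skipped.
Result: 29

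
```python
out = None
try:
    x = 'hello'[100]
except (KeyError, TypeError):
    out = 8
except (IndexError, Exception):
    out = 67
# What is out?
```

Step-by-step execution trace:
1. `x = 'hello'[100]` raises IndexError.
2. `except (KeyError, TypeError)` does not match IndexError; skipped.
3. `except (IndexError, Exception)` matches (IndexError is in the tuple) → out = 67.
Result: 67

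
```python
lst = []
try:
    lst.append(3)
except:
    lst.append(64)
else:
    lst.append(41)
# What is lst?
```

Step-by-step execution trace:
1. try: `lst.append(3)` → lst = [3]. No exception raised.
2. `except` is skipped.
3. `else` runs (try completed without exception): `lst.append(41)` → lst = [3, 41].
Result: [3, 41]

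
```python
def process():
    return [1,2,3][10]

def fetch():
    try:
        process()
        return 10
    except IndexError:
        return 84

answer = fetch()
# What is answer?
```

Step-by-step execution trace:
1. `fetch()` calls `process()`.
2. `process()` evaluates `[1,2,3][10]`, which raises IndexError; it propagates to the caller.
3. `return 10` is not reached.
4. `except IndexError` in fetch matches → returns 84.
5. answer = 84.
Result: 84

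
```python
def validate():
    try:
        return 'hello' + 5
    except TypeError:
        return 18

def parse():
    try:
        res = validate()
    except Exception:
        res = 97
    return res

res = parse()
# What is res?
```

Step-by-step execution trace:
1. `parse()` calls `validate()`.
2. In validate: `'hello' + 5` raises TypeError; `except TypeError` catches it → returns 18.
3. In parse: `res = validate()` → res = 18. No exception reaches parse.
4. `except Exception` is skipped; parse returns 18.
5. res = 18.
Result: 18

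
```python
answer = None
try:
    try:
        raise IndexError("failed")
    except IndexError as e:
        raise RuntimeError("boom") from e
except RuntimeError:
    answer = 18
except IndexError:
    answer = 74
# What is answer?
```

Step-by-step execution trace:
1. Inner try raises IndexError; inner `except IndexError as e` catches it.
2. `raise RuntimeError(...) from e` raises RuntimeError (IndexError is attached as __cause__, but only RuntimeError is active).
3. Outer `except RuntimeError` matches → answer = 18.
4. `except IndexError` is not reached.
Result: 18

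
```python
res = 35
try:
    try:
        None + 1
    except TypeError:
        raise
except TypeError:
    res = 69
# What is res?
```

Step-by-step execution trace:
1. Inner try: `None + 1` raises TypeError.
2. Inner `except TypeError` matches; bare `raise` re-raises the same TypeError.
3. Outer `except TypeError` matches → res = 69.
Result: 69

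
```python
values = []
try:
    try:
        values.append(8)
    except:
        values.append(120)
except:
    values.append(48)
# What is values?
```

Step-by-step execution trace:
1. Inner try: `values.append(8)` → values = [8]. No exception raised.
2. Inner `except` is skipped.
3. Inner try completes normally; outer `except` is skipped.
Result: [8]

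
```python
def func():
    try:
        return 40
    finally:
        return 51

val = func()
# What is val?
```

Step-by-step execution trace:
1. `func()` enters try: `return 40` sets pending return value 40.
2. Before returning, `finally: return 51` runs and overrides the pending return.
3. func() returns 51 → val = 51.
Result: 51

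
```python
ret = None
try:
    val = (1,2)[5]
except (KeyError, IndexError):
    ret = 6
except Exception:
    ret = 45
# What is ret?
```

Step-by-step execution trace:
1. `val = (1,2)[5]` raises IndexError.
2. `except (KeyError, IndexError)` matches (IndexError is in the tuple) → ret = 6.
3. `except Exception` is not reached.
Result: 6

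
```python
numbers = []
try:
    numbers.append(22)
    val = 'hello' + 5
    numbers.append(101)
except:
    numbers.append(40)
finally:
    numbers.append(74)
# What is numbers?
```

Step-by-step execution trace:
1. try: `numbers.append(22)` → numbers = [22].
2. `val = 'hello' + 5` raises TypeError; `numbers.append(101)` is not reached.
3. bare `except` matches → `numbers.append(40)` → numbers = [22, 40].
4. finally always runs: `numbers.append(74)` → numbers = [22, 40, 74].
Result: [22, 40, 74]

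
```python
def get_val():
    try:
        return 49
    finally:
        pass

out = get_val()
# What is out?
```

Step-by-step execution trace:
1. `get_val()` enters try: `return 49` sets pending return value 49.
2. Before returning, `finally: pass` runs (no effect).
3. get_val() returns 49 → out = 49.
Result: 49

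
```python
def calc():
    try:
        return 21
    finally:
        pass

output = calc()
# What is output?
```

Step-by-step execution trace:
1. `calc()` enters try: `return 21` sets pending return value 21.
2. Before returning, `finally: pass` runs (no effect).
3. calc() returns 21 → output = 21.
Result: 21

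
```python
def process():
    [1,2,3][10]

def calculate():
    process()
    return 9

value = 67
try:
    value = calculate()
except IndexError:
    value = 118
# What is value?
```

Step-by-step execution trace:
1. value starts at 67.
2. try: `calculate()` calls `process()`.
3. `process()` evaluates `[1,2,3][10]`, which raises IndexError; it propagates through calculate (uncaught).
4. `return 9` in calculate is not reached; the assignment to value does not complete.
5. `except IndexError` matches → value = 118.
Result: 118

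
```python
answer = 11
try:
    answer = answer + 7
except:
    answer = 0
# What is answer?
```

Step-by-step execution trace:
1. answer starts at 11.
2. try: `answer = answer + 7` → answer = 18. No exception raised.
3. `except` is skipped.
Result: 18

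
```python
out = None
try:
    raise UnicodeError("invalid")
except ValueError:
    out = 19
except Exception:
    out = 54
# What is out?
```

Step-by-step execution trace:
1. `raise UnicodeError(...)` raises UnicodeError.
2. `except ValueError` matches (UnicodeError is a subclass of ValueError) → out = 19.
3. `except Exception` is not reached.
Result: 19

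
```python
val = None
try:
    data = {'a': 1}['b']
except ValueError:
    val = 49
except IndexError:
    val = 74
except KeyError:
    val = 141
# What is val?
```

Step-by-step execution trace:
1. `data = {'a': 1}['b']` raises KeyError.
2. `except ValueError` does not match KeyError; skipped.
3. `except IndexError` does not match KeyError; skipped.
4. `except KeyError` matches → val = 141.
Result: 141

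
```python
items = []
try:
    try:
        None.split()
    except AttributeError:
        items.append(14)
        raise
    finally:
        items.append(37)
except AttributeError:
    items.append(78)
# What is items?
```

Step-by-step execution trace:
1. Inner try: `None.split()` raises AttributeError.
2. Inner `except AttributeError` matches → `items.append(14)` → items = [14].
3. bare `raise` re-raises AttributeError.
4. Inner `finally` runs during unwinding: `items.append(37)` → items = [14, 37].
5. Outer `except AttributeError` matches → `items.append(78)` → items = [14, 37, 78].
Result: [14, 37, 78]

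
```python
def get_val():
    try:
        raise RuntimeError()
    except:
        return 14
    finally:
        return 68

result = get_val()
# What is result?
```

Step-by-step execution trace:
1. `get_val()` enters try: `raise RuntimeError()` raises RuntimeError.
2. bare `except` matches → `return 14` sets pending return value 14.
3. Before returning, `finally: return 68` runs and overrides the pending return.
4. get_val() returns 68 → result = 68.
Result: 68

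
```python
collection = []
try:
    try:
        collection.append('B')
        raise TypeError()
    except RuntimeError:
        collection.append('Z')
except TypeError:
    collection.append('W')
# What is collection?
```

Step-by-step execution trace:
1. Inner try: `collection.append('B')` → collection = ['B'].
2. `raise TypeError()` raises TypeError.
3. Inner `except RuntimeError` does not match TypeError; exception propagates to outer try.
4. Outer `except TypeError` matches → `collection.append('W')` → collection = ['B', 'W'].
Result: ['B', 'W']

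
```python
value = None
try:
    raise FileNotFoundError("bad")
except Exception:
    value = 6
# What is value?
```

Step-by-step execution trace:
1. `raise FileNotFoundError(...)` raises FileNotFoundError.
2. `except Exception` matches (FileNotFoundError is a subclass of Exception) → value = 6.
Result: 6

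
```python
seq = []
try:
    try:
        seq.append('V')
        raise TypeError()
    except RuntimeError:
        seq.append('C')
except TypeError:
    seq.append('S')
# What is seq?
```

Step-by-step execution trace:
1. Inner try: `seq.append('V')` → seq = ['V'].
2. `raise TypeError()` raises TypeError.
3. Inner `except RuntimeError` does not match TypeError; exception propagates to outer try.
4. Outer `except TypeError` matches → `seq.append('S')` → seq = ['V', 'S'].
Result: ['V', 'S']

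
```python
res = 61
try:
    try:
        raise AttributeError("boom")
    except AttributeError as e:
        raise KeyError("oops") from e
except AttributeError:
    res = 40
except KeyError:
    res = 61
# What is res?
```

Step-by-step execution trace:
1. Inner try raises AttributeError; inner `except AttributeError as e` catches it.
2. `raise KeyError(...) from e` raises KeyError (AttributeError is attached as __cause__, but only KeyError is active).
3. Outer `except AttributeError` does not match KeyError; skipped.
4. Outer `except KeyError` matches → res = 61.
Result: 61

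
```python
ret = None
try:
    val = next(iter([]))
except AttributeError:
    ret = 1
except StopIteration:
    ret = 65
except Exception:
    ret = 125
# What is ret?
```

Step-by-step execution trace:
1. `val = next(iter([]))` raises StopIteration.
2. `except AttributeError` does not match StopIteration; skipped.
3. `except StopIteration` matches → ret = 65.
4. Remaining except clauses are skipped.
Result: 65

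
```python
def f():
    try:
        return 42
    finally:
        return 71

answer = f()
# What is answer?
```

Step-by-step execution trace:
1. `f()` enters try: `return 42` sets pending return value 42.
2. Before returning, `finally: return 71` runs and overrides the pending return.
3. f() returns 71 → answer = 71.
Result: 71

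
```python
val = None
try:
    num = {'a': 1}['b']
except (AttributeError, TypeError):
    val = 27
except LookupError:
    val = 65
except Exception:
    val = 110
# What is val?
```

Step-by-step execution trace:
1. `num = {'a': 1}['b']` raises KeyError.
2. `except (AttributeError, TypeError)` does not match KeyError; skipped.
3. `except LookupError` matches (KeyError is a subclass of LookupError) → val = 65.
4. `except Exception` is not reached.
Result: 65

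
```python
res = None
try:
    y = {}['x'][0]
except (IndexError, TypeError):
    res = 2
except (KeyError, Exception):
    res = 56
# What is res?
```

Step-by-step execution trace:
1. `y = {}['x'][0]` raises KeyError.
2. `except (IndexError, TypeError)` does not match KeyError; skipped.
3. `except (KeyError, Exception)` matches (KeyError is in the tuple) → res = 56.
Result: 56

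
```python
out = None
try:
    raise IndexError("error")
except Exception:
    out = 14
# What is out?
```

Step-by-step execution trace:
1. `raise IndexError(...)` raises IndexError.
2. `except Exception` matches (IndexError is a subclass of Exception) → out = 14.
Result: 14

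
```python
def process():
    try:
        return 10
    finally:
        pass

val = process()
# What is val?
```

Step-by-step execution trace:
1. `process()` enters try: `return 10` sets pending return value 10.
2. Before returning, `finally: pass` runs (no effect).
3. process() returns 10 → val = 10.
Result: 10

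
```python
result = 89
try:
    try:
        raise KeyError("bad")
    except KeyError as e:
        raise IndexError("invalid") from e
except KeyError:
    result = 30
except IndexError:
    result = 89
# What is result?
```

Step-by-step execution trace:
1. Inner try raises KeyError; inner `except KeyError as e` catches it.
2. `raise IndexError(...) from e` raises IndexError (KeyError is attached as __cause__, but only IndexError is active).
3. Outer `except KeyError` does not match IndexError; skipped.
4. Outer `except IndexError` matches → result = 89.
Result: 89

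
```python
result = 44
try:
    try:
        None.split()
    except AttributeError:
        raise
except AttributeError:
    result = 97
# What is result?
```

Step-by-step execution trace:
1. Inner try: `None.split()` raises AttributeError.
2. Inner `except AttributeError` matches; bare `raise` re-raises the same AttributeError.
3. Outer `except AttributeError` matches → result = 97.
Result: 97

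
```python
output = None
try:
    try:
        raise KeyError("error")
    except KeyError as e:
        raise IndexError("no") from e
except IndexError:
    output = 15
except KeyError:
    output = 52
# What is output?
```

Step-by-step execution trace:
1. Inner try raises KeyError; inner `except KeyError as e` catches it.
2. `raise IndexError(...) from e` raises IndexError (KeyError is attached as __cause__, but only IndexError is active).
3. Outer `except IndexError` matches → output = 15.
4. `except KeyError` is not reached.
Result: 15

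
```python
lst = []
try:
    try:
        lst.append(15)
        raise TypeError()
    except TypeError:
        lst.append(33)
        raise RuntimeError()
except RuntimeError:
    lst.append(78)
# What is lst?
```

Step-by-step execution trace:
1. Inner try: `lst.append(15)` → lst = [15].
2. `raise TypeError()` raises TypeError.
3. Inner `except TypeError` matches → `lst.append(33)` → lst = [15, 33].
4. `raise RuntimeError()` raises RuntimeError; propagates to outer try.
5. Outer `except RuntimeError` matches → `lst.append(78)` → lst = [15, 33, 78].
Result: [15, 33, 78]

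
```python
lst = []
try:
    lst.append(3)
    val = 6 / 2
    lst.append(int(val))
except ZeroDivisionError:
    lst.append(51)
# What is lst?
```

Step-by-step execution trace:
1. try: `lst.append(3)` → lst = [3].
2. `val = 6 / 2` → val = 3.0. No exception raised.
3. `lst.append(int(val))` → lst = [3, 3].
4. `except ZeroDivisionError` is skipped (no exception was raised).
Result: [3, 3]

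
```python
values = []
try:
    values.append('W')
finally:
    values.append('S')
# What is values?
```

Step-by-step execution trace:
1. try: `values.append('W')` → values = ['W'].
2. The try body completes without raising.
3. finally always runs: `values.append('S')` → values = ['W', 'S'].
Result: ['W', 'S']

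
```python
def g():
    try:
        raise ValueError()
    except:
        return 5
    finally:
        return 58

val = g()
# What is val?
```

Step-by-step execution trace:
1. `g()` enters try: `raise ValueError()` raises ValueError.
2. bare `except` matches → `return 5` sets pending return value 5.
3. Before returning, `finally: return 58` runs and overrides the pending return.
4. g() returns 58 → val = 58.
Result: 58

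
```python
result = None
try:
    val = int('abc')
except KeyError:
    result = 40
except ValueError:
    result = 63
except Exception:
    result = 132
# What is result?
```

Step-by-step execution trace:
1. `val = int('abc')` raises ValueError.
2. `except KeyError` does not match ValueError; skipped.
3. `except ValueError` matches → result = 63.
4. Remaining except clauses are skipped.
Result: 63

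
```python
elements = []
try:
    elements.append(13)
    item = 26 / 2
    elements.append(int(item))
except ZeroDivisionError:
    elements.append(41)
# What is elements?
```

Step-by-step execution trace:
1. try: `elements.append(13)` → elements = [13].
2. `item = 26 / 2` → item = 13.0. No exception raised.
3. `elements.append(int(item))` → elements = [13, 13].
4. `except ZeroDivisionError` is skipped (no exception was raised).
Result: [13, 13]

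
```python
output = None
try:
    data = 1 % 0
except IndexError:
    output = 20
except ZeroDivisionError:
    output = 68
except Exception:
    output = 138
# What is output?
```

Step-by-step execution trace:
1. `data = 1 % 0` raises ZeroDivisionError.
2. `except IndexError` does not match ZeroDivisionError; skipped.
3. `except ZeroDivisionError` matches → output = 68.
4. Remaining except clauses are skipped.
Result: 68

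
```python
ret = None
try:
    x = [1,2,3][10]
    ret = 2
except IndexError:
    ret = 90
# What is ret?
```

Step-by-step execution trace:
1. `x = [1,2,3][10]` raises IndexError.
2. `ret = 2` is not reached.
3. `except IndexError` matches → ret = 90.
Result: 90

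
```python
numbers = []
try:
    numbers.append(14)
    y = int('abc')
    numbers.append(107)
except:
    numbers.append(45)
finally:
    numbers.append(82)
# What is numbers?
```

Step-by-step execution trace:
1. try: `numbers.append(14)` → numbers = [14].
2. `y = int('abc')` raises ValueError; `numbers.append(107)` is not reached.
3. bare `except` matches → `numbers.append(45)` → numbers = [14, 45].
4. finally always runs: `numbers.append(82)` → numbers = [14, 45, 82].
Result: [14, 45, 82]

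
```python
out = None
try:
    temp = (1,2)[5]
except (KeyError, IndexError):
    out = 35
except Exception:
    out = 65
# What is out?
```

Step-by-step execution trace:
1. `temp = (1,2)[5]` raises IndexError.
2. `except (KeyError, IndexError)` matches (IndexError is in the tuple) → out = 35.
3. `except Exception` is not reached.
Result: 35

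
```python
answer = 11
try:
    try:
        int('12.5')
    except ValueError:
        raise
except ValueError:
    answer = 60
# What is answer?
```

Step-by-step execution trace:
1. Inner try: `int('12.5')` raises ValueError.
2. Inner `except ValueError` matches; bare `raise` re-raises the same ValueError.
3. Outer `except ValueError` matches → answer = 60.
Result: 60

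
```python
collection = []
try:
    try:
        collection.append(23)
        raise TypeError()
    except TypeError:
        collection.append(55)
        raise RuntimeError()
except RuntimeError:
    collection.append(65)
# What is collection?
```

Step-by-step execution trace:
1. Inner try: `collection.append(23)` → collection = [23].
2. `raise TypeError()` raises TypeError.
3. Inner `except TypeError` matches → `collection.append(55)` → collection = [23, 55].
4. `raise RuntimeError()` raises RuntimeError; propagates to outer try.
5. Outer `except RuntimeError` matches → `collection.append(65)` → collection = [23, 55, 65].
Result: [23, 55, 65]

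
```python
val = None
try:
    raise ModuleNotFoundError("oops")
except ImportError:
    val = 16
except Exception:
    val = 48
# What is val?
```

Step-by-step execution trace:
1. `raise ModuleNotFoundError(...)` raises ModuleNotFoundError.
2. `except ImportError` matches (ModuleNotFoundError is a subclass of ImportError) → val = 16.
3. `except Exception` is not reached.
Result: 16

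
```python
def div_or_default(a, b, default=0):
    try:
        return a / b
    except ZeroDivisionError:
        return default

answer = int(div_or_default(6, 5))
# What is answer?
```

Step-by-step execution trace:
1. `div_or_default(6, 5)` enters try: `return 6 / 5` → returns 1.2. No exception raised.
2. `except ZeroDivisionError` is skipped.
3. `int(1.2)` → 1 → answer = 1.
Result: 1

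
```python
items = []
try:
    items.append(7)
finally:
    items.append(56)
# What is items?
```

Step-by-step execution trace:
1. try: `items.append(7)` → items = [7].
2. The try body completes without raising.
3. finally always runs: `items.append(56)` → items = [7, 56].
Result: [7, 56]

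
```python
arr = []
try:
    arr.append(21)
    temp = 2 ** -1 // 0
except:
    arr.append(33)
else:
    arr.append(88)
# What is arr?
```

Step-by-step execution trace:
1. try: `arr.append(21)` → arr = [21].
2. `temp = 2 ** -1 // 0` raises ZeroDivisionError.
3. bare `except` matches → `arr.append(33)` → arr = [21, 33].
4. `else` is skipped (an exception was raised).
Result: [21, 33]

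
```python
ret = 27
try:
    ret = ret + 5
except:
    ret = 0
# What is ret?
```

Step-by-step execution trace:
1. ret starts at 27.
2. try: `ret = ret + 5` → ret = 32. No exception raised.
3. `except` is skipped.
Result: 32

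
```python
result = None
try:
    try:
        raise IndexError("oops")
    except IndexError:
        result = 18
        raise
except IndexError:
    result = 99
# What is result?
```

Step-by-step execution trace:
1. Inner try: `raise IndexError("oops")` raises IndexError.
2. Inner `except IndexError` matches → result = 18.
3. bare `raise` re-raises the same IndexError.
4. Outer `except IndexError` matches → result = 99.
Result: 99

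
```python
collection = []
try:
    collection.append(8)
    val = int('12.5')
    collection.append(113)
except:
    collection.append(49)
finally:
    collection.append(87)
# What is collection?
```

Step-by-step execution trace:
1. try: `collection.append(8)` → collection = [8].
2. `val = int('12.5')` raises ValueError; `collection.append(113)` is not reached.
3. bare `except` matches → `collection.append(49)` → collection = [8, 49].
4. finally always runs: `collection.append(87)` → collection = [8, 49, 87].
Result: [8, 49, 87]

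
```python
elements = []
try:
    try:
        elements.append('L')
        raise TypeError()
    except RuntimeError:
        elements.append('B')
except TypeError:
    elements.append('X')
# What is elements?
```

Step-by-step execution trace:
1. Inner try: `elements.append('L')` → elements = ['L'].
2. `raise TypeError()` raises TypeError.
3. Inner `except RuntimeError` does not match TypeError; exception propagates to outer try.
4. Outer `except TypeError` matches → `elements.append('X')` → elements = ['L', 'X'].
Result: ['L', 'X']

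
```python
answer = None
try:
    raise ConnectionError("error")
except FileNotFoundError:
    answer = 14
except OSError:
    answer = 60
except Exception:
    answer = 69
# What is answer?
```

Step-by-step execution trace:
1. `raise ConnectionError(...)` raises ConnectionError.
2. `except FileNotFoundError` does not match (ConnectionError is not a subclass of FileNotFoundError); skipped.
3. `except OSError` matches (ConnectionError is a subclass of OSError) → answer = 60.
4. `except Exception` is not reached.
Result: 60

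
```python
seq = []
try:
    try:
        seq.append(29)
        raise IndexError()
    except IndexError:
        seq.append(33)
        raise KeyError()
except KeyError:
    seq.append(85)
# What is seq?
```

Step-by-step execution trace:
1. Inner try: `seq.append(29)` → seq = [29].
2. `raise IndexError()` raises IndexError.
3. Inner `except IndexError` matches → `seq.append(33)` → seq = [29, 33].
4. `raise KeyError()` raises KeyError; propagates to outer try.
5. Outer `except KeyError` matches → `seq.append(85)` → seq = [29, 33, 85].
Result: [29, 33, 85]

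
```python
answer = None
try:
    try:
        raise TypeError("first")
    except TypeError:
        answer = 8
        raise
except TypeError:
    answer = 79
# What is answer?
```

Step-by-step execution trace:
1. Inner try: `raise TypeError("first")` raises TypeError.
2. Inner `except TypeError` matches → answer = 8.
3. bare `raise` re-raises the same TypeError.
4. Outer `except TypeError` matches → answer = 79.
Result: 79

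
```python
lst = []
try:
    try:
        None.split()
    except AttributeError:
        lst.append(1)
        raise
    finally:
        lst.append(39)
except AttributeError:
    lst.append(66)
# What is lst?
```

Step-by-step execution trace:
1. Inner try: `None.split()` raises AttributeError.
2. Inner `except AttributeError` matches → `lst.append(1)` → lst = [1].
3. bare `raise` re-raises AttributeError.
4. Inner `finally` runs during unwinding: `lst.append(39)` → lst = [1, 39].
5. Outer `except AttributeError` matches → `lst.append(66)` → lst = [1, 39, 66].
Result: [1, 39, 66]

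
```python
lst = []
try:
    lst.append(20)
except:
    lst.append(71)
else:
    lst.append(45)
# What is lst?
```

Step-by-step execution trace:
1. try: `lst.append(20)` → lst = [20]. No exception raised.
2. `except` is skipped.
3. `else` runs (try completed without exception): `lst.append(45)` → lst = [20, 45].
Result: [20, 45]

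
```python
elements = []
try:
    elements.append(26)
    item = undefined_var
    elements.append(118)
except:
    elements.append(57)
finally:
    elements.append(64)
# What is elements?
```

Step-by-step execution trace:
1. try: `elements.append(26)` → elements = [26].
2. `item = undefined_var` raises NameError; `elements.append(118)` is not reached.
3. bare `except` matches → `elements.append(57)` → elements = [26, 57].
4. finally always runs: `elements.append(64)` → elements = [26, 57, 64].
Result: [26, 57, 64]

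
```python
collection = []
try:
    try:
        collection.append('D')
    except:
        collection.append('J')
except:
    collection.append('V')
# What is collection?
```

Step-by-step execution trace:
1. Inner try: `collection.append('D')` → collection = ['D']. No exception raised.
2. Inner `except` is skipped.
3. Inner try completes normally; outer `except` is skipped.
Result: ['D']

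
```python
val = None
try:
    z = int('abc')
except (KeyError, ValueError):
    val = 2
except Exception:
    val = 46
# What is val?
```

Step-by-step execution trace:
1. `z = int('abc')` raises ValueError.
2. `except (KeyError, ValueError)` matches (ValueError is in the tuple) → val = 2.
3. `except Exception` is not reached.
Result: 2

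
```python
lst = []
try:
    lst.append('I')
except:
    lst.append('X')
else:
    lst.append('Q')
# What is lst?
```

Step-by-step execution trace:
1. try: `lst.append('I')` → lst = ['I']. No exception raised.
2. `except` is skipped.
3. `else` runs (try completed without exception): `lst.append('Q')` → lst = ['I', 'Q'].
Result: ['I', 'Q']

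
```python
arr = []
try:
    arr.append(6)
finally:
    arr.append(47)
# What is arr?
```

Step-by-step execution trace:
1. try: `arr.append(6)` → arr = [6].
2. The try body completes without raising.
3. finally always runs: `arr.append(47)` → arr = [6, 47].
Result: [6, 47]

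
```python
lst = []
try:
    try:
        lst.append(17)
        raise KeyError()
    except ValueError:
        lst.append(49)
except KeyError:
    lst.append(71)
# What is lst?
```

Step-by-step execution trace:
1. Inner try: `lst.append(17)` → lst = [17].
2. `raise KeyError()` raises KeyError.
3. Inner `except ValueError` does not match KeyError; exception propagates to outer try.
4. Outer `except KeyError` matches → `lst.append(71)` → lst = [17, 71].
Result: [17, 71]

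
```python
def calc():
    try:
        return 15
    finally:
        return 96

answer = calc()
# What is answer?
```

Step-by-step execution trace:
1. `calc()` enters try: `return 15` sets pending return value 15.
2. Before returning, `finally: return 96` runs and overrides the pending return.
3. calc() returns 96 → answer = 96.
Result: 96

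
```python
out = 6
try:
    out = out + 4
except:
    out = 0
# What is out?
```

Step-by-step execution trace:
1. out starts at 6.
2. try: `out = out + 4` → out = 10. No exception raised.
3. `except` is skipped.
Result: 10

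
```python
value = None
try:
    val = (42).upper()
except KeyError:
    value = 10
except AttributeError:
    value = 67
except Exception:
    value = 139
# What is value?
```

Step-by-step execution trace:
1. `val = (42).upper()` raises AttributeError.
2. `except KeyError` does not match AttributeError; skipped.
3. `except AttributeError` matches → value = 67.
4. Remaining except clauses are skipped.
Result: 67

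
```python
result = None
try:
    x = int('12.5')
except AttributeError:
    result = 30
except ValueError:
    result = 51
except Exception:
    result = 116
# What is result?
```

Step-by-step execution trace:
1. `x = int('12.5')` raises ValueError.
2. `except AttributeError` does not match ValueError; skipped.
3. `except ValueError` matches → result = 51.
4. Remaining except clauses are skipped.
Result: 51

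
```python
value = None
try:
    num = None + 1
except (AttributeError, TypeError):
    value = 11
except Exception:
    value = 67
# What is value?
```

Step-by-step execution trace:
1. `num = None + 1` raises TypeError.
2. `except (AttributeError, TypeError)` matches (TypeError is in the tuple) → value = 11.
3. `except Exception` is not reached.
Result: 11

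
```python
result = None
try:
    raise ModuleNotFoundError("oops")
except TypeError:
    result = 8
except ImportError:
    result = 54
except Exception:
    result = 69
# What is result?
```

Step-by-step execution trace:
1. `raise ModuleNotFoundError(...)` raises ModuleNotFoundError.
2. `except TypeError` does not match (ModuleNotFoundError is not a subclass of TypeError); skipped.
3. `except ImportError` matches (ModuleNotFoundError is a subclass of ImportError) → result = 54.
4. `except Exception` is not reached.
Result: 54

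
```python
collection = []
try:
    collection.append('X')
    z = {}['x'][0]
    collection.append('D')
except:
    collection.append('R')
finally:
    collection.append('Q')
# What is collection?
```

Step-by-step execution trace:
1. try: `collection.append('X')` → collection = ['X'].
2. `z = {}['x'][0]` raises KeyError; `collection.append('D')` is not reached.
3. bare `except` matches → `collection.append('R')` → collection = ['X', 'R'].
4. finally always runs: `collection.append('Q')` → collection = ['X', 'R', 'Q'].
Result: ['X', 'R', 'Q']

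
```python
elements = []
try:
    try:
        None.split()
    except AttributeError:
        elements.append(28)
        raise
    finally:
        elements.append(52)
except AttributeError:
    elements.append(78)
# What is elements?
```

Step-by-step execution trace:
1. Inner try: `None.split()` raises AttributeError.
2. Inner `except AttributeError` matches → `elements.append(28)` → elements = [28].
3. bare `raise` re-raises AttributeError.
4. Inner `finally` runs during unwinding: `elements.append(52)` → elements = [28, 52].
5. Outer `except AttributeError` matches → `elements.append(78)` → elements = [28, 52, 78].
Result: [28, 52, 78]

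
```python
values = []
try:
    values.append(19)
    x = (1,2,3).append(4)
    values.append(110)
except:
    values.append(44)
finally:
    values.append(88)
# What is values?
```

Step-by-step execution trace:
1. try: `values.append(19)` → values = [19].
2. `x = (1,2,3).append(4)` raises AttributeError; `values.append(110)` is not reached.
3. bare `except` matches → `values.append(44)` → values = [19, 44].
4. finally always runs: `values.append(88)` → values = [19, 44, 88].
Result: [19, 44, 88]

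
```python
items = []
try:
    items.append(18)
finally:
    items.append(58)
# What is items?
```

Step-by-step execution trace:
1. try: `items.append(18)` → items = [18].
2. The try body completes without raising.
3. finally always runs: `items.append(58)` → items = [18, 58].
Result: [18, 58]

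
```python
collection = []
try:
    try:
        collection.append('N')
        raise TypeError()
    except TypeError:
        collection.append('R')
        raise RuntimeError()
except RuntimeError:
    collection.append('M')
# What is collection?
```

Step-by-step execution trace:
1. Inner try: `collection.append('N')` → collection = ['N'].
2. `raise TypeError()` raises TypeError.
3. Inner `except TypeError` matches → `collection.append('R')` → collection = ['N', 'R'].
4. `raise RuntimeError()` raises RuntimeError; propagates to outer try.
5. Outer `except RuntimeError` matches → `collection.append('M')` → collection = ['N', 'R', 'M'].
Result: ['N', 'R', 'M']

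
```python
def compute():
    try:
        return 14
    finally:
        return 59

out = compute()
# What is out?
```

Step-by-step execution trace:
1. `compute()` enters try: `return 14` sets pending return value 14.
2. Before returning, `finally: return 59` runs and overrides the pending return.
3. compute() returns 59 → out = 59.
Result: 59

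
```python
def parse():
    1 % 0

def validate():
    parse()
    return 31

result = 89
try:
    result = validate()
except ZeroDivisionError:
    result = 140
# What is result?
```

Step-by-step execution trace:
1. result starts at 89.
2. try: `validate()` calls `parse()`.
3. `parse()` evaluates `1 % 0`, which raises ZeroDivisionError; it propagates through validate (uncaught).
4. `return 31` in validate is not reached; the assignment to result does not complete.
5. `except ZeroDivisionError` matches → result = 140.
Result: 140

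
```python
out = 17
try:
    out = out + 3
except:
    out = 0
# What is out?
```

Step-by-step execution trace:
1. out starts at 17.
2. try: `out = out + 3` → out = 20. No exception raised.
3. `except` is skipped.
Result: 20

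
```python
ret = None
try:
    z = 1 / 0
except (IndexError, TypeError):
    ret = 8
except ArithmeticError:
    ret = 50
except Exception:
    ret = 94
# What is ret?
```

Step-by-step execution trace:
1. `z = 1 / 0` raises ZeroDivisionError.
2. `except (IndexError, TypeError)` does not match ZeroDivisionError; skipped.
3. `except ArithmeticError` matches (ZeroDivisionError is a subclass of ArithmeticError) → ret = 50.
4. `except Exception` is not reached.
Result: 50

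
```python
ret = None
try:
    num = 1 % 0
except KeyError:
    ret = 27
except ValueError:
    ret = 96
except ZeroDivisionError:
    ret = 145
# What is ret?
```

Step-by-step execution trace:
1. `num = 1 % 0` raises ZeroDivisionError.
2. `except KeyError` does not match ZeroDivisionError; skipped.
3. `except ValueError` does not match ZeroDivisionError; skipped.
4. `except ZeroDivisionError` matches → ret = 145.
Result: 145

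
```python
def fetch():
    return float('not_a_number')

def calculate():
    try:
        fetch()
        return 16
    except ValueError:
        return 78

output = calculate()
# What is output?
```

Step-by-step execution trace:
1. `calculate()` calls `fetch()`.
2. `fetch()` evaluates `float('not_a_number')`, which raises ValueError; it propagates to the caller.
3. `return 16` is not reached.
4. `except ValueError` in calculate matches → returns 78.
5. output = 78.
Result: 78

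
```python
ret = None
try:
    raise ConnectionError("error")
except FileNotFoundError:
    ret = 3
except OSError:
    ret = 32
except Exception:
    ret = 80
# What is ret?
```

Step-by-step execution trace:
1. `raise ConnectionError(...)` raises ConnectionError.
2. `except FileNotFoundError` does not match (ConnectionError is not a subclass of FileNotFoundError); skipped.
3. `except OSError` matches (ConnectionError is a subclass of OSError) → ret = 32.
4. `except Exception` is not reached.
Result: 32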